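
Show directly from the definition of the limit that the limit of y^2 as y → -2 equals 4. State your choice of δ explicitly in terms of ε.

δ = min(1, ε/5)

Suppose ε > 0. We seek δ > 0 with 0 < |y + 2| < δ ⇒ |y^2 − 4| < ε.
Factor: y^2 − 4 = (y + 2)(y - 2), so |y^2 − 4| = |y + 2|·|y - 2|.
Restrict δ ≤ 1. Then |y + 2| < 1 gives |y| < 3, so by the triangle inequality |y - 2| ≤ 3 + 2 = 5.
Hence |y^2 − 4| ≤ 5|y + 2|, which is < ε once |y + 2| < ε/5.
Take δ = min(1, ε/5). If 0 < |y + 2| < δ then both bounds hold and |y^2 − 4| ≤ 5|y + 2| < 5·(ε/5) = ε.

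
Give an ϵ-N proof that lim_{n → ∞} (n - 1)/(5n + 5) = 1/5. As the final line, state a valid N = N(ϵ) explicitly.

Let ϵ > 0 be given. For n ≥ 1, |(n - 1)/(5n + 5) − (1/5)| = |-10|/(5(5n + 5)) = 10/(5(5n + 5)).
Since 5n + 5 ≥ 5n for n ≥ 1, this is ≤ 10/(5·5n) = (2/5)/n.
So |(n - 1)/(5n + 5) − (1/5)| < ϵ whenever n > (2/5)/ϵ.
Take N = (2/5)/ϵ. If n > N then |(n - 1)/(5n + 5) − (1/5)| ≤ (2/5)/n < ϵ.

N = (2/5)/ϵ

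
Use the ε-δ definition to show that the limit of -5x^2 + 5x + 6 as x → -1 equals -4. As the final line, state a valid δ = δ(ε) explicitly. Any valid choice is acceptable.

Suppose ε > 0. We want δ > 0 such that 0 < |x + 1| < δ implies |(-5x^2 + 5x + 6) + 4| < ε.
(-5x^2 + 5x + 6) + 4 = -5x^2 + 5x + 10 = (x + 1)(-5x + 10).
So |(-5x^2 + 5x + 6) + 4| = |x + 1|·|-5x + 10|.
Assume first that |x + 1| < 1, so |x| < 2. Then |-5x + 10| ≤ 5·2 + 10 = 20.
Hence |(-5x^2 + 5x + 6) + 4| ≤ 20|x + 1| < ε provided |x + 1| < ε/20.
Take δ = min(1, ε/20). Then 0 < |x + 1| < δ gives both |x + 1| < 1 and |x + 1| < ε/20, so |(-5x^2 + 5x + 6) + 4| < ε.

δ = min(1, ε/20)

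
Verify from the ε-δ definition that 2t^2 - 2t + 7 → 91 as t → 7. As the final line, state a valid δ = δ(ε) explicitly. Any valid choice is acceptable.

δ = min(2, ε/30)

Let ε > 0. We want δ > 0 such that 0 < |t − 7| < δ implies |(2t^2 - 2t + 7) − 91| < ε.
(2t^2 - 2t + 7) − 91 = 2t^2 - 2t - 84 = (t − 7)(2t + 12).
So |(2t^2 - 2t + 7) − 91| = |t − 7|·|2t + 12|.
Assume first that |t − 7| < 2, so |t| < 9. Then |2t + 12| ≤ 2·9 + 12 = 30.
Hence |(2t^2 - 2t + 7) − 91| ≤ 30|t − 7| < ε provided |t − 7| < ε/30.
Take δ = min(2, ε/30). Then 0 < |t − 7| < δ gives both |t − 7| < 2 and |t − 7| < ε/30, so |(2t^2 - 2t + 7) − 91| < ε.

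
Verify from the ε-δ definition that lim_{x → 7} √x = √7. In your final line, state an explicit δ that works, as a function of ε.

Suppose ε > 0. We want δ > 0 such that 0 < |x − 7| < δ implies |√x − √7| < ε.
Multiplying by the conjugate, |√x − √7| = |x − 7|/(√x + √7).
Restrict δ ≤ 7 so that |x − 7| < 7 forces x > 0, and then √x + √7 > √7.
Hence |√x − √7| < |x − 7|/√7, which is < ε once |x − 7| < √7·ε.
Take δ = min(7, √7·ε). If 0 < |x − 7| < δ then x > 0 and |√x − √7| < |x − 7|/√7 < ε.

δ = min(7, √7·ε)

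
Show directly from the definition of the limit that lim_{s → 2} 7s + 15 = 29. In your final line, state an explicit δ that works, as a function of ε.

Suppose ε > 0. We need δ > 0 so that 0 < |s − 2| < δ implies |(7s + 15) − 29| < ε.
Since (7s + 15) − 29 = 7(s − 2), we have |(7s + 15) − 29| = 7|s − 2|.
Thus it suffices that |s − 2| < ε/7.
Take δ = ε/7. If 0 < |s − 2| < δ then |(7s + 15) − 29| = 7|s − 2| < 7·(ε/7) = ε.

δ = ε/7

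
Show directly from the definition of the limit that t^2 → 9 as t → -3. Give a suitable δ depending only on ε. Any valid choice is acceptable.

Let ε > 0. We seek δ > 0 with 0 < |t + 3| < δ ⇒ |t^2 − 9| < ε.
Factor: t^2 − 9 = (t + 3)(t - 3), so |t^2 − 9| = |t + 3|·|t - 3|.
Restrict δ ≤ 1. Then |t + 3| < 1 gives |t| < 4, so by the triangle inequality |t - 3| ≤ 4 + 3 = 7.
Hence |t^2 − 9| ≤ 7|t + 3|, which is < ε once |t + 3| < ε/7.
Take δ = min(1, ε/7). If 0 < |t + 3| < δ then both bounds hold and |t^2 − 9| ≤ 7|t + 3| < 7·(ε/7) = ε.

δ = min(1, ε/7)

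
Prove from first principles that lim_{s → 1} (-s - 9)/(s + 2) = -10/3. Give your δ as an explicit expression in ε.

Let ε > 0. We want δ > 0 with 0 < |s − 1| < δ ⇒ |(-s - 9)/(s + 2) + 10/3| < ε.
Combining over a common denominator, (-s - 9)/(s + 2) + 10/3 = [(-s - 9)·3 − (-10)·(s + 2)] / [3·(s + 2)] = 7(s − 1) / (3(s + 2)).
So |(-s - 9)/(s + 2) + 10/3| = 7|s − 1| / (3·|s + 2|).
Restrict δ ≤ 3/2. Then |s − 1| < 3/2 gives |s + 2| = |(s − 1) + 3| ≥ 3 − 3/2 = 3/2.
Hence |(-s - 9)/(s + 2) + 10/3| < 7|s − 1|/(3·(3/2)) = (14/9)|s − 1|, which is < ε once |s − 1| < (9/14)ε.
Take δ = min(3/2, (9/14)ε). Then 0 < |s − 1| < δ forces both bounds, so |(-s - 9)/(s + 2) + 10/3| < ε.

δ = min(3/2, (9/14)ε)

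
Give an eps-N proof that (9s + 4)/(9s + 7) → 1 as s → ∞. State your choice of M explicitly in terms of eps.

M = (1/3)/eps

Suppose eps > 0. We seek M > 0 such that s > M implies |(9s + 4)/(9s + 7) − 1| < eps.
(9s + 4)/(9s + 7) − 1 = (9(9s + 4) − 9(9s + 7)) / (9(9s + 7)) = -27/(9(9s + 7)).
For s > 0 we have 9s + 7 > 9s, so |(9s + 4)/(9s + 7) − 1| = 27/(9(9s + 7)) < 27/(9·9s) = (1/3)/s.
Thus |(9s + 4)/(9s + 7) − 1| < eps whenever s > (1/3)/eps.
Take M = (1/3)/eps. If s > M then |(9s + 4)/(9s + 7) − 1| < (1/3)/s < eps.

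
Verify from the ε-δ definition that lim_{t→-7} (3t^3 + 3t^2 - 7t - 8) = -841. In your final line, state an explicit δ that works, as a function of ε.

δ = min(1, ε/455)

Let ε > 0. We want δ > 0 such that 0 < |t + 7| < δ implies |(3t^3 + 3t^2 - 7t - 8) + 841| < ε.
(3t^3 + 3t^2 - 7t - 8) + 841 = 3t^3 + 3t^2 - 7t + 833 = (t + 7)(3t^2 - 18t + 119).
So |(3t^3 + 3t^2 - 7t - 8) + 841| = |t + 7|·|3t^2 - 18t + 119|.
Assume first that |t + 7| < 1, so |t| < 8. Then |3t^2 - 18t + 119| ≤ 3·8^2 + 18·8 + 119 = 455.
Hence |(3t^3 + 3t^2 - 7t - 8) + 841| ≤ 455|t + 7| < ε provided |t + 7| < ε/455.
Choosing δ = min(1, ε/455) ensures both conditions, hence |(3t^3 + 3t^2 - 7t - 8) + 841| < ε.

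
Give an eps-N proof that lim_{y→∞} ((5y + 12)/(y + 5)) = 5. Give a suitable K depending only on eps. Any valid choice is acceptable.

K = 13/eps

Let eps > 0. We seek K > 0 such that y > K implies |(5y + 12)/(y + 5) − 5| < eps.
(5y + 12)/(y + 5) − 5 = ((5y + 12) − 5(y + 5)) / ((y + 5)) = -13/((y + 5)).
For y > 0 we have y + 5 > y, so |(5y + 12)/(y + 5) − 5| = 13/((y + 5)) < 13/(y) = 13/y.
Thus |(5y + 12)/(y + 5) − 5| < eps whenever y > 13/eps.
Take K = 13/eps. If y > K then |(5y + 12)/(y + 5) − 5| < 13/y < eps.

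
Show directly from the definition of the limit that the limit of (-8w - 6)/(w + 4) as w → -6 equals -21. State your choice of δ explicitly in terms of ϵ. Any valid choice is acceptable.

δ = min(1, (1/13)ϵ)

Let ϵ > 0. We want δ > 0 with 0 < |w + 6| < δ ⇒ |(-8w - 6)/(w + 4) + 21| < ϵ.
Combining over a common denominator, (-8w - 6)/(w + 4) + 21 = [(-8w - 6)·(-2) − 42·(w + 4)] / [(-2)·(w + 4)] = -26(w + 6) / ((-2)(w + 4)).
So |(-8w - 6)/(w + 4) + 21| = 26|w + 6| / (2·|w + 4|).
Require δ ≤ 1, so |w + 4| ≥ |-2| − |w + 6| > 2 − 1 = 1.
Hence |(-8w - 6)/(w + 4) + 21| < 26|w + 6|/(2·1) = 13|w + 6|, which is < ϵ once |w + 6| < (1/13)ϵ.
Take δ = min(1, (1/13)ϵ). Then 0 < |w + 6| < δ forces both bounds, so |(-8w - 6)/(w + 4) + 21| < ϵ.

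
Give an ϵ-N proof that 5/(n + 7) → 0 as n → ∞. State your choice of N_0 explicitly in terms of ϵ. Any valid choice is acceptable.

N_0 = 5/ϵ

Suppose ϵ > 0. For n ≥ 1, |5/(n + 7) − 0| = 5/(n + 7) ≤ 5/n.
We need 5/n < ϵ, i.e. n > 5/ϵ.
Take N_0 = 5/ϵ. If n > N_0 then |5/(n + 7)| ≤ 5/n < ϵ.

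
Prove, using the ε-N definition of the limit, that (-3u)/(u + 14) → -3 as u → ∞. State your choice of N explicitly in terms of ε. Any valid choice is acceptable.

Let ε > 0 be given. We seek N > 0 such that u > N implies |(-3u)/(u + 14) + 3| < ε.
(-3u)/(u + 14) + 3 = ((-3u) − (-3)(u + 14)) / ((u + 14)) = 42/((u + 14)).
For u > 0 we have u + 14 > u, so |(-3u)/(u + 14) + 3| = 42/((u + 14)) < 42/(u) = 42/u.
Thus |(-3u)/(u + 14) + 3| < ε whenever u > 42/ε.
Take N = 42/ε. If u > N then |(-3u)/(u + 14) + 3| < 42/u < ε.

N = 42/ε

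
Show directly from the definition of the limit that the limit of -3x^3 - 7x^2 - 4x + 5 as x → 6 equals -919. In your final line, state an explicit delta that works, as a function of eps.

Fix eps > 0. We want delta > 0 such that 0 < |x − 6| < delta implies |(-3x^3 - 7x^2 - 4x + 5) + 919| < eps.
(-3x^3 - 7x^2 - 4x + 5) + 919 = -3x^3 - 7x^2 - 4x + 924 = (x − 6)(-3x^2 - 25x - 154).
So |(-3x^3 - 7x^2 - 4x + 5) + 919| = |x − 6|·|-3x^2 - 25x - 154|.
Assume first that |x − 6| < 2, so |x| < 8. Then |-3x^2 - 25x - 154| ≤ 3·8^2 + 25·8 + 154 = 546.
Hence |(-3x^3 - 7x^2 - 4x + 5) + 919| ≤ 546|x − 6| < eps provided |x − 6| < eps/546.
Take delta = min(2, eps/546). Then 0 < |x − 6| < delta gives both |x − 6| < 2 and |x − 6| < eps/546, so |(-3x^3 - 7x^2 - 4x + 5) + 919| < eps.

delta = min(2, eps/546)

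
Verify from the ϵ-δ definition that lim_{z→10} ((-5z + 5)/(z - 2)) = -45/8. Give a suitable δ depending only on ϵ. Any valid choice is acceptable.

δ = min(4, (32/5)ϵ)

Suppose ϵ > 0. We want δ > 0 with 0 < |z − 10| < δ ⇒ |(-5z + 5)/(z - 2) + 45/8| < ϵ.
Combining over a common denominator, (-5z + 5)/(z - 2) + 45/8 = [(-5z + 5)·8 − (-45)·(z - 2)] / [8·(z - 2)] = 5(z − 10) / (8(z - 2)).
So |(-5z + 5)/(z - 2) + 45/8| = 5|z − 10| / (8·|z − 2|).
Restrict δ ≤ 4. Then |z − 10| < 4 gives |z − 2| = |(z − 10) + 8| ≥ 8 − 4 = 4.
Hence |(-5z + 5)/(z - 2) + 45/8| < 5|z − 10|/(8·4) = (5/32)|z − 10|, which is < ϵ once |z − 10| < (32/5)ϵ.
Take δ = min(4, (32/5)ϵ). Then 0 < |z − 10| < δ forces both bounds, so |(-5z + 5)/(z - 2) + 45/8| < ϵ.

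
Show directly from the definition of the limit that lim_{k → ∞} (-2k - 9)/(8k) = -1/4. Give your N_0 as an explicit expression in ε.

Fix ε > 0. For k ≥ 1, |(-2k - 9)/(8k) + 1/4| = |-72|/(8(8k)) = 72/(8(8k)).
Since 8k ≥ 8k for k ≥ 1, this is ≤ 72/(8·8k) = (9/8)/k.
So |(-2k - 9)/(8k) + 1/4| < ε whenever k > (9/8)/ε.
Take N_0 = (9/8)/ε. If k > N_0 then |(-2k - 9)/(8k) + 1/4| ≤ (9/8)/k < ε.

N_0 = (9/8)/ε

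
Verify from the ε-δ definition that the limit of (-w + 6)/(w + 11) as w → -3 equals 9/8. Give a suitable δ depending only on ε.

Let ε > 0. We want δ > 0 with 0 < |w + 3| < δ ⇒ |(-w + 6)/(w + 11) − (9/8)| < ε.
Combining over a common denominator, (-w + 6)/(w + 11) − (9/8) = [(-w + 6)·8 − 9·(w + 11)] / [8·(w + 11)] = -17(w + 3) / (8(w + 11)).
So |(-w + 6)/(w + 11) − (9/8)| = 17|w + 3| / (8·|w + 11|).
Require δ ≤ 4, so |w + 11| ≥ |8| − |w + 3| > 8 − 4 = 4.
Hence |(-w + 6)/(w + 11) − (9/8)| < 17|w + 3|/(8·4) = (17/32)|w + 3|, which is < ε once |w + 3| < (32/17)ε.
Take δ = min(4, (32/17)ε). Then 0 < |w + 3| < δ forces both bounds, so |(-w + 6)/(w + 11) − (9/8)| < ε.

δ = min(4, (32/17)ε)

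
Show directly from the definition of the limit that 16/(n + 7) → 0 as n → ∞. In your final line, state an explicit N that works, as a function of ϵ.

Let ϵ > 0 be given. For n ≥ 1, |16/(n + 7) − 0| = 16/(n + 7) ≤ 16/n.
We need 16/n < ϵ, i.e. n > 16/ϵ.
Take N = 16/ϵ. If n > N then |16/(n + 7)| ≤ 16/n < ϵ.

N = 16/ϵ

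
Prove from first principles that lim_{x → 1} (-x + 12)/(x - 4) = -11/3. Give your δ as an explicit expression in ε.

δ = min(3/2, (9/16)ε)

Let ε > 0. We want δ > 0 with 0 < |x − 1| < δ ⇒ |(-x + 12)/(x - 4) + 11/3| < ε.
Combining over a common denominator, (-x + 12)/(x - 4) + 11/3 = [(-x + 12)·(-3) − 11·(x - 4)] / [(-3)·(x - 4)] = -8(x − 1) / ((-3)(x - 4)).
So |(-x + 12)/(x - 4) + 11/3| = 8|x − 1| / (3·|x − 4|).
Restrict δ ≤ 3/2. Then |x − 1| < 3/2 gives |x − 4| = |(x − 1) + (-3)| ≥ 3 − 3/2 = 3/2.
Hence |(-x + 12)/(x - 4) + 11/3| < 8|x − 1|/(3·(3/2)) = (16/9)|x − 1|, which is < ε once |x − 1| < (9/16)ε.
Take δ = min(3/2, (9/16)ε). Then 0 < |x − 1| < δ forces both bounds, so |(-x + 12)/(x - 4) + 11/3| < ε.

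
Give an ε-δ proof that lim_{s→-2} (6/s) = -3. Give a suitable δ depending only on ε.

δ = min(1, (1/3)ε)

Let ε > 0. We seek δ > 0 such that 0 < |s + 2| < δ implies |6/s + 3| < ε.
|6/s + 3| = 6·|-2 − s|/(2·|s|) = 6|s + 2|/(2|s|).
Restrict δ ≤ 1. Then |s + 2| < 1 gives |s| > 1, so 2|s| > 2.
Then |6/s + 3| < 6|s + 2|/2, which is < ε when |s + 2| < (1/3)ε.
Take δ = min(1, (1/3)ε). Then 0 < |s + 2| < δ gives both |s + 2| < 1 and |s + 2| < (1/3)ε, so |6/s + 3| < ε.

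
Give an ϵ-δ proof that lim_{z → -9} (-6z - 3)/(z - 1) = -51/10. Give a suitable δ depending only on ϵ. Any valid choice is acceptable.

Suppose ϵ > 0. We want δ > 0 with 0 < |z + 9| < δ ⇒ |(-6z - 3)/(z - 1) + 51/10| < ϵ.
Combining over a common denominator, (-6z - 3)/(z - 1) + 51/10 = [(-6z - 3)·(-10) − 51·(z - 1)] / [(-10)·(z - 1)] = 9(z + 9) / ((-10)(z - 1)).
So |(-6z - 3)/(z - 1) + 51/10| = 9|z + 9| / (10·|z − 1|).
Require δ ≤ 5, so |z − 1| ≥ |-10| − |z + 9| > 10 − 5 = 5.
Hence |(-6z - 3)/(z - 1) + 51/10| < 9|z + 9|/(10·5) = (9/50)|z + 9|, which is < ϵ once |z + 9| < (50/9)ϵ.
Take δ = min(5, (50/9)ϵ). Then 0 < |z + 9| < δ forces both bounds, so |(-6z - 3)/(z - 1) + 51/10| < ϵ.

δ = min(5, (50/9)ϵ)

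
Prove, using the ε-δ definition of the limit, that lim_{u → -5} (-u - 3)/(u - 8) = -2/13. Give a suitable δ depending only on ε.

δ = min(13/2, (169/22)ε)

Fix ε > 0. We want δ > 0 with 0 < |u + 5| < δ ⇒ |(-u - 3)/(u - 8) + 2/13| < ε.
Combining over a common denominator, (-u - 3)/(u - 8) + 2/13 = [(-u - 3)·(-13) − 2·(u - 8)] / [(-13)·(u - 8)] = 11(u + 5) / ((-13)(u - 8)).
So |(-u - 3)/(u - 8) + 2/13| = 11|u + 5| / (13·|u − 8|).
Require δ ≤ 13/2, so |u − 8| ≥ |-13| − |u + 5| > 13 − 13/2 = 13/2.
Hence |(-u - 3)/(u - 8) + 2/13| < 11|u + 5|/(13·(13/2)) = (22/169)|u + 5|, which is < ε once |u + 5| < (169/22)ε.
Take δ = min(13/2, (169/22)ε). Then 0 < |u + 5| < δ forces both bounds, so |(-u - 3)/(u - 8) + 2/13| < ε.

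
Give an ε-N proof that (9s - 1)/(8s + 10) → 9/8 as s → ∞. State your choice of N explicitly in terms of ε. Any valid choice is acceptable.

Fix ε > 0. We seek N > 0 such that s > N implies |(9s - 1)/(8s + 10) − (9/8)| < ε.
(9s - 1)/(8s + 10) − (9/8) = (8(9s - 1) − 9(8s + 10)) / (8(8s + 10)) = -98/(8(8s + 10)).
For s > 0 we have 8s + 10 > 8s, so |(9s - 1)/(8s + 10) − (9/8)| = 98/(8(8s + 10)) < 98/(8·8s) = (49/32)/s.
Thus |(9s - 1)/(8s + 10) − (9/8)| < ε whenever s > (49/32)/ε.
Take N = (49/32)/ε. If s > N then |(9s - 1)/(8s + 10) − (9/8)| < (49/32)/s < ε.

N = (49/32)/ε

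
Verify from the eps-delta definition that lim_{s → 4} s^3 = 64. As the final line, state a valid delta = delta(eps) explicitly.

Suppose eps > 0. We seek delta > 0 with 0 < |s − 4| < delta ⇒ |s^3 − 64| < eps.
Factor: s^3 − 64 = (s − 4)(s^2 + 4s + 16), so |s^3 − 64| = |s − 4|·|s^2 + 4s + 16|.
Restrict delta ≤ 1. Then |s − 4| < 1 gives |s| < 5, so by the triangle inequality |s^2 + 4s + 16| ≤ 5^2 + 4·5 + 16 = 61.
Hence |s^3 − 64| ≤ 61|s − 4|, which is < eps once |s − 4| < eps/61.
Take delta = min(1, eps/61). If 0 < |s − 4| < delta then both bounds hold and |s^3 − 64| ≤ 61|s − 4| < 61·(eps/61) = eps.

delta = min(1, eps/61)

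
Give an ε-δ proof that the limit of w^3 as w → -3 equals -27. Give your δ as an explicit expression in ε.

δ = min(1, ε/37)

Fix ε > 0. We seek δ > 0 with 0 < |w + 3| < δ ⇒ |w^3 + 27| < ε.
Factor: w^3 + 27 = (w + 3)(w^2 - 3w + 9), so |w^3 + 27| = |w + 3|·|w^2 - 3w + 9|.
Restrict δ ≤ 1. Then |w + 3| < 1 gives |w| < 4, so by the triangle inequality |w^2 - 3w + 9| ≤ 4^2 + 3·4 + 9 = 37.
Hence |w^3 + 27| ≤ 37|w + 3|, which is < ε once |w + 3| < ε/37.
Take δ = min(1, ε/37). If 0 < |w + 3| < δ then both bounds hold and |w^3 + 27| ≤ 37|w + 3| < 37·(ε/37) = ε.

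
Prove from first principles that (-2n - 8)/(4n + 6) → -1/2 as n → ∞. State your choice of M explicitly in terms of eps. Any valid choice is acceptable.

Suppose eps > 0. For n ≥ 1, |(-2n - 8)/(4n + 6) + 1/2| = |-20|/(4(4n + 6)) = 20/(4(4n + 6)).
Since 4n + 6 ≥ 4n for n ≥ 1, this is ≤ 20/(4·4n) = (5/4)/n.
So |(-2n - 8)/(4n + 6) + 1/2| < eps whenever n > (5/4)/eps.
Take M = (5/4)/eps. If n > M then |(-2n - 8)/(4n + 6) + 1/2| ≤ (5/4)/n < eps.

M = (5/4)/eps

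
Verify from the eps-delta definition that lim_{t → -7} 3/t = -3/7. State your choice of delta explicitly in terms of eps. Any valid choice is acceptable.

Let eps > 0 be given. We seek delta > 0 such that 0 < |t + 7| < delta implies |3/t + 3/7| < eps.
|3/t + 3/7| = 3·|-7 − t|/(7·|t|) = 3|t + 7|/(7|t|).
Restrict delta ≤ 7/2. Then |t + 7| < 7/2 gives |t| > 7/2, so 7|t| > 49/2.
Then |3/t + 3/7| < 3|t + 7|/(49/2), which is < eps when |t + 7| < (49/6)eps.
Take delta = min(7/2, (49/6)eps). Then 0 < |t + 7| < delta gives both |t + 7| < 7/2 and |t + 7| < (49/6)eps, so |3/t + 3/7| < eps.

delta = min(7/2, (49/6)eps)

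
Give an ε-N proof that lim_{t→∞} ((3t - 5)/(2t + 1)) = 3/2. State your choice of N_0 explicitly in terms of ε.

N_0 = (13/4)/ε

Fix ε > 0. We seek N_0 > 0 such that t > N_0 implies |(3t - 5)/(2t + 1) − (3/2)| < ε.
(3t - 5)/(2t + 1) − (3/2) = (2(3t - 5) − 3(2t + 1)) / (2(2t + 1)) = -13/(2(2t + 1)).
For t > 0 we have 2t + 1 > 2t, so |(3t - 5)/(2t + 1) − (3/2)| = 13/(2(2t + 1)) < 13/(2·2t) = (13/4)/t.
Thus |(3t - 5)/(2t + 1) − (3/2)| < ε whenever t > (13/4)/ε.
Take N_0 = (13/4)/ε. If t > N_0 then |(3t - 5)/(2t + 1) − (3/2)| < (13/4)/t < ε.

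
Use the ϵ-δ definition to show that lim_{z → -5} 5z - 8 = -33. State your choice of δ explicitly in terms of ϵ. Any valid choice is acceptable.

Suppose ϵ > 0. We need δ > 0 so that 0 < |z + 5| < δ implies |(5z - 8) + 33| < ϵ.
Since (5z - 8) + 33 = 5(z + 5), we have |(5z - 8) + 33| = 5|z + 5|.
Thus it suffices that |z + 5| < ϵ/5.
Take δ = ϵ/5. If 0 < |z + 5| < δ then |(5z - 8) + 33| = 5|z + 5| < 5·(ϵ/5) = ϵ.

δ = ϵ/5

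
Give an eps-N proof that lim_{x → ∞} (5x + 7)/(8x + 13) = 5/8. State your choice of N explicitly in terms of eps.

Let eps > 0 be given. We seek N > 0 such that x > N implies |(5x + 7)/(8x + 13) − (5/8)| < eps.
(5x + 7)/(8x + 13) − (5/8) = (8(5x + 7) − 5(8x + 13)) / (8(8x + 13)) = -9/(8(8x + 13)).
For x > 0 we have 8x + 13 > 8x, so |(5x + 7)/(8x + 13) − (5/8)| = 9/(8(8x + 13)) < 9/(8·8x) = (9/64)/x.
Thus |(5x + 7)/(8x + 13) − (5/8)| < eps whenever x > (9/64)/eps.
Take N = (9/64)/eps. If x > N then |(5x + 7)/(8x + 13) − (5/8)| < (9/64)/x < eps.

N = (9/64)/eps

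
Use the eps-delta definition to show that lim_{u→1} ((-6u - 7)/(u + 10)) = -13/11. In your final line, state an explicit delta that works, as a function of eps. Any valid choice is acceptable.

delta = min(11/2, (121/106)eps)

Let eps > 0. We want delta > 0 with 0 < |u − 1| < delta ⇒ |(-6u - 7)/(u + 10) + 13/11| < eps.
Combining over a common denominator, (-6u - 7)/(u + 10) + 13/11 = [(-6u - 7)·11 − (-13)·(u + 10)] / [11·(u + 10)] = -53(u − 1) / (11(u + 10)).
So |(-6u - 7)/(u + 10) + 13/11| = 53|u − 1| / (11·|u + 10|).
Require delta ≤ 11/2, so |u + 10| ≥ |11| − |u − 1| > 11 − 11/2 = 11/2.
Hence |(-6u - 7)/(u + 10) + 13/11| < 53|u − 1|/(11·(11/2)) = (106/121)|u − 1|, which is < eps once |u − 1| < (121/106)eps.
Take delta = min(11/2, (121/106)eps). Then 0 < |u − 1| < delta forces both bounds, so |(-6u - 7)/(u + 10) + 13/11| < eps.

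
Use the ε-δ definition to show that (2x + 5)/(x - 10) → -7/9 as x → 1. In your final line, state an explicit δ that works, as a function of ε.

Let ε > 0 be given. We want δ > 0 with 0 < |x − 1| < δ ⇒ |(2x + 5)/(x - 10) + 7/9| < ε.
Combining over a common denominator, (2x + 5)/(x - 10) + 7/9 = [(2x + 5)·(-9) − 7·(x - 10)] / [(-9)·(x - 10)] = -25(x − 1) / ((-9)(x - 10)).
So |(2x + 5)/(x - 10) + 7/9| = 25|x − 1| / (9·|x − 10|).
Require δ ≤ 9/2, so |x − 10| ≥ |-9| − |x − 1| > 9 − 9/2 = 9/2.
Hence |(2x + 5)/(x - 10) + 7/9| < 25|x − 1|/(9·(9/2)) = (50/81)|x − 1|, which is < ε once |x − 1| < (81/50)ε.
Take δ = min(9/2, (81/50)ε). Then 0 < |x − 1| < δ forces both bounds, so |(2x + 5)/(x - 10) + 7/9| < ε.

δ = min(9/2, (81/50)ε)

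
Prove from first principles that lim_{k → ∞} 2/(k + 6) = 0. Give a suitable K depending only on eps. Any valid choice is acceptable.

Let eps > 0 be given. For k ≥ 1, |2/(k + 6) − 0| = 2/(k + 6) ≤ 2/k.
We need 2/k < eps, i.e. k > 2/eps.
Take K = 2/eps. If k > K then |2/(k + 6)| ≤ 2/k < eps.

K = 2/eps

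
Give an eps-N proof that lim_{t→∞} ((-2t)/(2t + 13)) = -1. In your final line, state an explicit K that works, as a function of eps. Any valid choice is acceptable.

K = (13/2)/eps

Fix eps > 0. We seek K > 0 such that t > K implies |(-2t)/(2t + 13) + 1| < eps.
(-2t)/(2t + 13) + 1 = (2(-2t) − (-2)(2t + 13)) / (2(2t + 13)) = 26/(2(2t + 13)).
For t > 0 we have 2t + 13 > 2t, so |(-2t)/(2t + 13) + 1| = 26/(2(2t + 13)) < 26/(2·2t) = (13/2)/t.
Thus |(-2t)/(2t + 13) + 1| < eps whenever t > (13/2)/eps.
Take K = (13/2)/eps. If t > K then |(-2t)/(2t + 13) + 1| < (13/2)/t < eps.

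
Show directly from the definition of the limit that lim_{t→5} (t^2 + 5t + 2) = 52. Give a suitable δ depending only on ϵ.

δ = min(2, ϵ/17)

Suppose ϵ > 0. We want δ > 0 such that 0 < |t − 5| < δ implies |(t^2 + 5t + 2) − 52| < ϵ.
(t^2 + 5t + 2) − 52 = t^2 + 5t - 50 = (t − 5)(t + 10).
So |(t^2 + 5t + 2) − 52| = |t − 5|·|t + 10|.
Assume first that |t − 5| < 2, so |t| < 7. Then |t + 10| ≤ 7 + 10 = 17.
Hence |(t^2 + 5t + 2) − 52| ≤ 17|t − 5| < ϵ provided |t − 5| < ϵ/17.
Take δ = min(2, ϵ/17). Then 0 < |t − 5| < δ gives both |t − 5| < 2 and |t − 5| < ϵ/17, so |(t^2 + 5t + 2) − 52| < ϵ.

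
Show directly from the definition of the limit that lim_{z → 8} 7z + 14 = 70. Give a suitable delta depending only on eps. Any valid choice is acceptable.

Let eps > 0. We need delta > 0 so that 0 < |z − 8| < delta implies |(7z + 14) − 70| < eps.
|(7z + 14) − 70| = |7z - 56| = 7|z − 8|.
So 7|z − 8| < eps exactly when |z − 8| < eps/7.
Choosing delta = eps/7 gives |(7z + 14) − 70| = 7|z − 8| < eps whenever |z − 8| < delta.

delta = eps/7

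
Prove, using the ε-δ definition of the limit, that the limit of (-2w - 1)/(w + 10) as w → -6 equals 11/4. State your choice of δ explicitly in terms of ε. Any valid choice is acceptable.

Suppose ε > 0. We want δ > 0 with 0 < |w + 6| < δ ⇒ |(-2w - 1)/(w + 10) − (11/4)| < ε.
Combining over a common denominator, (-2w - 1)/(w + 10) − (11/4) = [(-2w - 1)·4 − 11·(w + 10)] / [4·(w + 10)] = -19(w + 6) / (4(w + 10)).
So |(-2w - 1)/(w + 10) − (11/4)| = 19|w + 6| / (4·|w + 10|).
Require δ ≤ 2, so |w + 10| ≥ |4| − |w + 6| > 4 − 2 = 2.
Hence |(-2w - 1)/(w + 10) − (11/4)| < 19|w + 6|/(4·2) = (19/8)|w + 6|, which is < ε once |w + 6| < (8/19)ε.
Take δ = min(2, (8/19)ε). Then 0 < |w + 6| < δ forces both bounds, so |(-2w - 1)/(w + 10) − (11/4)| < ε.

δ = min(2, (8/19)ε)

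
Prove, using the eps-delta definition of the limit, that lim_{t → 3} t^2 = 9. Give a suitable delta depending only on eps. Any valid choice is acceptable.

delta = min(1, eps/7)

Let eps > 0 be given. We seek delta > 0 with 0 < |t − 3| < delta ⇒ |t^2 − 9| < eps.
Factor: t^2 − 9 = (t − 3)(t + 3), so |t^2 − 9| = |t − 3|·|t + 3|.
Impose delta ≤ 1 so that |t| < 4; then |t + 3| ≤ 7.
Hence |t^2 − 9| ≤ 7|t − 3|, which is < eps once |t − 3| < eps/7.
Take delta = min(1, eps/7). If 0 < |t − 3| < delta then both bounds hold and |t^2 − 9| ≤ 7|t − 3| < 7·(eps/7) = eps.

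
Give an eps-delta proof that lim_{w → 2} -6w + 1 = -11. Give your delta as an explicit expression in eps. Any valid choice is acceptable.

Let eps > 0. We need delta > 0 so that 0 < |w − 2| < delta implies |(-6w + 1) + 11| < eps.
|(-6w + 1) + 11| = |-6w + 12| = 6|w − 2|.
So 6|w − 2| < eps exactly when |w − 2| < eps/6.
Choosing delta = eps/6 gives |(-6w + 1) + 11| = 6|w − 2| < eps whenever |w − 2| < delta.

delta = eps/6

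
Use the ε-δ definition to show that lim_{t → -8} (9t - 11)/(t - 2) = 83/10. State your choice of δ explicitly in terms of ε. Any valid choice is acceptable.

δ = min(5, (50/7)ε)

Let ε > 0 be given. We want δ > 0 with 0 < |t + 8| < δ ⇒ |(9t - 11)/(t - 2) − (83/10)| < ε.
Combining over a common denominator, (9t - 11)/(t - 2) − (83/10) = [(9t - 11)·(-10) − (-83)·(t - 2)] / [(-10)·(t - 2)] = -7(t + 8) / ((-10)(t - 2)).
So |(9t - 11)/(t - 2) − (83/10)| = 7|t + 8| / (10·|t − 2|).
Require δ ≤ 5, so |t − 2| ≥ |-10| − |t + 8| > 10 − 5 = 5.
Hence |(9t - 11)/(t - 2) − (83/10)| < 7|t + 8|/(10·5) = (7/50)|t + 8|, which is < ε once |t + 8| < (50/7)ε.
Take δ = min(5, (50/7)ε). Then 0 < |t + 8| < δ forces both bounds, so |(9t - 11)/(t - 2) − (83/10)| < ε.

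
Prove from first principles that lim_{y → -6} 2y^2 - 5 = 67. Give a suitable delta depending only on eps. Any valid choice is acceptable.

delta = min(1, eps/26)

Suppose eps > 0. We want delta > 0 such that 0 < |y + 6| < delta implies |(2y^2 - 5) − 67| < eps.
(2y^2 - 5) − 67 = 2y^2 - 72 = (y + 6)(2y - 12).
So |(2y^2 - 5) − 67| = |y + 6|·|2y - 12|.
Require delta ≤ 1. Then |y + 6| < 1 gives |y| < 7, and by the triangle inequality |2y - 12| ≤ 2·7 + 12 = 26.
Hence |(2y^2 - 5) − 67| ≤ 26|y + 6| < eps provided |y + 6| < eps/26.
Choosing delta = min(1, eps/26) ensures both conditions, hence |(2y^2 - 5) − 67| < eps.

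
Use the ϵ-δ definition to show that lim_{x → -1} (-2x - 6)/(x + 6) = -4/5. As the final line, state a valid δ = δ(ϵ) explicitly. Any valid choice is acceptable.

δ = min(5/2, (25/12)ϵ)

Let ϵ > 0. We want δ > 0 with 0 < |x + 1| < δ ⇒ |(-2x - 6)/(x + 6) + 4/5| < ϵ.
Combining over a common denominator, (-2x - 6)/(x + 6) + 4/5 = [(-2x - 6)·5 − (-4)·(x + 6)] / [5·(x + 6)] = -6(x + 1) / (5(x + 6)).
So |(-2x - 6)/(x + 6) + 4/5| = 6|x + 1| / (5·|x + 6|).
Restrict δ ≤ 5/2. Then |x + 1| < 5/2 gives |x + 6| = |(x + 1) + 5| ≥ 5 − 5/2 = 5/2.
Hence |(-2x - 6)/(x + 6) + 4/5| < 6|x + 1|/(5·(5/2)) = (12/25)|x + 1|, which is < ϵ once |x + 1| < (25/12)ϵ.
Take δ = min(5/2, (25/12)ϵ). Then 0 < |x + 1| < δ forces both bounds, so |(-2x - 6)/(x + 6) + 4/5| < ϵ.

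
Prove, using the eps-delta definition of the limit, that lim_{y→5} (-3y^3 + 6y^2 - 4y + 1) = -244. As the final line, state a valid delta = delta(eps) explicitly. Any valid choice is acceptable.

Fix eps > 0. We want delta > 0 such that 0 < |y − 5| < delta implies |(-3y^3 + 6y^2 - 4y + 1) + 244| < eps.
(-3y^3 + 6y^2 - 4y + 1) + 244 = -3y^3 + 6y^2 - 4y + 245 = (y − 5)(-3y^2 - 9y - 49).
So |(-3y^3 + 6y^2 - 4y + 1) + 244| = |y − 5|·|-3y^2 - 9y - 49|.
Assume first that |y − 5| < 1, so |y| < 6. Then |-3y^2 - 9y - 49| ≤ 3·6^2 + 9·6 + 49 = 211.
Hence |(-3y^3 + 6y^2 - 4y + 1) + 244| ≤ 211|y − 5| < eps provided |y − 5| < eps/211.
Choosing delta = min(1, eps/211) ensures both conditions, hence |(-3y^3 + 6y^2 - 4y + 1) + 244| < eps.

delta = min(1, eps/211)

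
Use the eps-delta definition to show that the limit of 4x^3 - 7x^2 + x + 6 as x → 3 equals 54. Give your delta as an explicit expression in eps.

Let eps > 0 be given. We want delta > 0 such that 0 < |x − 3| < delta implies |(4x^3 - 7x^2 + x + 6) − 54| < eps.
(4x^3 - 7x^2 + x + 6) − 54 = 4x^3 - 7x^2 + x - 48 = (x − 3)(4x^2 + 5x + 16).
So |(4x^3 - 7x^2 + x + 6) − 54| = |x − 3|·|4x^2 + 5x + 16|.
Assume first that |x − 3| < 1, so |x| < 4. Then |4x^2 + 5x + 16| ≤ 4·4^2 + 5·4 + 16 = 100.
Hence |(4x^3 - 7x^2 + x + 6) − 54| ≤ 100|x − 3| < eps provided |x − 3| < eps/100.
Take delta = min(1, eps/100). Then 0 < |x − 3| < delta gives both |x − 3| < 1 and |x − 3| < eps/100, so |(4x^3 - 7x^2 + x + 6) − 54| < eps.

delta = min(1, eps/100)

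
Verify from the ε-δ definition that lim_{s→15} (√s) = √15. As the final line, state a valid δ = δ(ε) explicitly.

δ = min(15, √15·ε)

Suppose ε > 0. We want δ > 0 such that 0 < |s − 15| < δ implies |√s − √15| < ε.
Multiplying by the conjugate, |√s − √15| = |s − 15|/(√s + √15).
Restrict δ ≤ 15 so that |s − 15| < 15 forces s > 0, and then √s + √15 > √15.
Hence |√s − √15| < |s − 15|/√15, which is < ε once |s − 15| < √15·ε.
Take δ = min(15, √15·ε). If 0 < |s − 15| < δ then s > 0 and |√s − √15| < |s − 15|/√15 < ε.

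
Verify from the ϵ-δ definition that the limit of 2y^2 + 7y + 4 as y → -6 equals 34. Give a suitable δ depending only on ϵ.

Let ϵ > 0 be given. We want δ > 0 such that 0 < |y + 6| < δ implies |(2y^2 + 7y + 4) − 34| < ϵ.
(2y^2 + 7y + 4) − 34 = 2y^2 + 7y - 30 = (y + 6)(2y - 5).
So |(2y^2 + 7y + 4) − 34| = |y + 6|·|2y - 5|.
Require δ ≤ 2. Then |y + 6| < 2 gives |y| < 8, and by the triangle inequality |2y - 5| ≤ 2·8 + 5 = 21.
Hence |(2y^2 + 7y + 4) − 34| ≤ 21|y + 6| < ϵ provided |y + 6| < ϵ/21.
Take δ = min(2, ϵ/21). Then 0 < |y + 6| < δ gives both |y + 6| < 2 and |y + 6| < ϵ/21, so |(2y^2 + 7y + 4) − 34| < ϵ.

δ = min(2, ϵ/21)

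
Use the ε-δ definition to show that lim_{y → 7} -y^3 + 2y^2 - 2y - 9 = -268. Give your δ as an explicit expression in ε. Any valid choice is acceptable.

δ = min(2, ε/163)

Suppose ε > 0. We want δ > 0 such that 0 < |y − 7| < δ implies |(-y^3 + 2y^2 - 2y - 9) + 268| < ε.
(-y^3 + 2y^2 - 2y - 9) + 268 = -y^3 + 2y^2 - 2y + 259 = (y − 7)(-y^2 - 5y - 37).
So |(-y^3 + 2y^2 - 2y - 9) + 268| = |y − 7|·|-y^2 - 5y - 37|.
Assume first that |y − 7| < 2, so |y| < 9. Then |-y^2 - 5y - 37| ≤ 9^2 + 5·9 + 37 = 163.
Hence |(-y^3 + 2y^2 - 2y - 9) + 268| ≤ 163|y − 7| < ε provided |y − 7| < ε/163.
Choosing δ = min(2, ε/163) ensures both conditions, hence |(-y^3 + 2y^2 - 2y - 9) + 268| < ε.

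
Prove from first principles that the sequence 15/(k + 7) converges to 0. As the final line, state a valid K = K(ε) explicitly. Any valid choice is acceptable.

Let ε > 0. For k ≥ 1, |15/(k + 7) − 0| = 15/(k + 7) ≤ 15/k.
We need 15/k < ε, i.e. k > 15/ε.
Take K = 15/ε. If k > K then |15/(k + 7)| ≤ 15/k < ε.

K = 15/ε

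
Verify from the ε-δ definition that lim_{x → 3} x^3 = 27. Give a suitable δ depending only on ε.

Let ε > 0. We seek δ > 0 with 0 < |x − 3| < δ ⇒ |x^3 − 27| < ε.
Factor: x^3 − 27 = (x − 3)(x^2 + 3x + 9), so |x^3 − 27| = |x − 3|·|x^2 + 3x + 9|.
Restrict δ ≤ 1. Then |x − 3| < 1 gives |x| < 4, so by the triangle inequality |x^2 + 3x + 9| ≤ 4^2 + 3·4 + 9 = 37.
Hence |x^3 − 27| ≤ 37|x − 3|, which is < ε once |x − 3| < ε/37.
Take δ = min(1, ε/37). If 0 < |x − 3| < δ then both bounds hold and |x^3 − 27| ≤ 37|x − 3| < 37·(ε/37) = ε.

δ = min(1, ε/37)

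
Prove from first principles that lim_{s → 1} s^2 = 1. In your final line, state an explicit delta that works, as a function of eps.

delta = min(1, eps/3)

Let eps > 0 be given. We seek delta > 0 with 0 < |s − 1| < delta ⇒ |s^2 − 1| < eps.
Factor: s^2 − 1 = (s − 1)(s + 1), so |s^2 − 1| = |s − 1|·|s + 1|.
Impose delta ≤ 1 so that |s| < 2; then |s + 1| ≤ 3.
Hence |s^2 − 1| ≤ 3|s − 1|, which is < eps once |s − 1| < eps/3.
Take delta = min(1, eps/3). If 0 < |s − 1| < delta then both bounds hold and |s^2 − 1| ≤ 3|s − 1| < 3·(eps/3) = eps.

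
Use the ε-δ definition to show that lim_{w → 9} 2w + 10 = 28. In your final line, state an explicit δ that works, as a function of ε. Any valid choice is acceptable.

δ = ε/2

Suppose ε > 0. We need δ > 0 so that 0 < |w − 9| < δ implies |(2w + 10) − 28| < ε.
Since (2w + 10) − 28 = 2(w − 9), we have |(2w + 10) − 28| = 2|w − 9|.
So 2|w − 9| < ε exactly when |w − 9| < ε/2.
Take δ = ε/2. If 0 < |w − 9| < δ then |(2w + 10) − 28| = 2|w − 9| < 2·(ε/2) = ε.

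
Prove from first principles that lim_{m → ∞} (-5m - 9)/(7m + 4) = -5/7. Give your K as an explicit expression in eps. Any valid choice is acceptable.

K = (43/49)/eps

Suppose eps > 0. For m ≥ 1, |(-5m - 9)/(7m + 4) + 5/7| = |-43|/(7(7m + 4)) = 43/(7(7m + 4)).
Since 7m + 4 ≥ 7m for m ≥ 1, this is ≤ 43/(7·7m) = (43/49)/m.
So |(-5m - 9)/(7m + 4) + 5/7| < eps whenever m > (43/49)/eps.
Take K = (43/49)/eps. If m > K then |(-5m - 9)/(7m + 4) + 5/7| ≤ (43/49)/m < eps.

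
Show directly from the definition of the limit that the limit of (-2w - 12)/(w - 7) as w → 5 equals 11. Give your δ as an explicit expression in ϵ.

δ = min(1, (1/13)ϵ)

Suppose ϵ > 0. We want δ > 0 with 0 < |w − 5| < δ ⇒ |(-2w - 12)/(w - 7) − 11| < ϵ.
Combining over a common denominator, (-2w - 12)/(w - 7) − 11 = [(-2w - 12)·(-2) − (-22)·(w - 7)] / [(-2)·(w - 7)] = 26(w − 5) / ((-2)(w - 7)).
So |(-2w - 12)/(w - 7) − 11| = 26|w − 5| / (2·|w − 7|).
Restrict δ ≤ 1. Then |w − 5| < 1 gives |w − 7| = |(w − 5) + (-2)| ≥ 2 − 1 = 1.
Hence |(-2w - 12)/(w - 7) − 11| < 26|w − 5|/(2·1) = 13|w − 5|, which is < ϵ once |w − 5| < (1/13)ϵ.
Take δ = min(1, (1/13)ϵ). Then 0 < |w − 5| < δ forces both bounds, so |(-2w - 12)/(w - 7) − 11| < ϵ.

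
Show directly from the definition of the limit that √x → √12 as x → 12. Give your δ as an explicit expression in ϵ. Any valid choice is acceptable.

δ = min(12, √12·ϵ)

Fix ϵ > 0. We want δ > 0 such that 0 < |x − 12| < δ implies |√x − √12| < ϵ.
Multiplying by the conjugate, |√x − √12| = |x − 12|/(√x + √12).
Restrict δ ≤ 12 so that |x − 12| < 12 forces x > 0, and then √x + √12 > √12.
Hence |√x − √12| < |x − 12|/√12, which is < ϵ once |x − 12| < √12·ϵ.
Take δ = min(12, √12·ϵ). If 0 < |x − 12| < δ then x > 0 and |√x − √12| < |x − 12|/√12 < ϵ.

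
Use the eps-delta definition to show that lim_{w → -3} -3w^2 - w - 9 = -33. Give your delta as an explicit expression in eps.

Suppose eps > 0. We want delta > 0 such that 0 < |w + 3| < delta implies |(-3w^2 - w - 9) + 33| < eps.
(-3w^2 - w - 9) + 33 = -3w^2 - w + 24 = (w + 3)(-3w + 8).
So |(-3w^2 - w - 9) + 33| = |w + 3|·|-3w + 8|.
Require delta ≤ 2. Then |w + 3| < 2 gives |w| < 5, and by the triangle inequality |-3w + 8| ≤ 3·5 + 8 = 23.
Hence |(-3w^2 - w - 9) + 33| ≤ 23|w + 3| < eps provided |w + 3| < eps/23.
Choosing delta = min(2, eps/23) ensures both conditions, hence |(-3w^2 - w - 9) + 33| < eps.

delta = min(2, eps/23)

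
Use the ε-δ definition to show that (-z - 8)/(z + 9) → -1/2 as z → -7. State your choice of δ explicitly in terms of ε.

δ = min(1, 2ε)

Let ε > 0. We want δ > 0 with 0 < |z + 7| < δ ⇒ |(-z - 8)/(z + 9) + 1/2| < ε.
Combining over a common denominator, (-z - 8)/(z + 9) + 1/2 = [(-z - 8)·2 − (-1)·(z + 9)] / [2·(z + 9)] = -1(z + 7) / (2(z + 9)).
So |(-z - 8)/(z + 9) + 1/2| = |z + 7| / (2·|z + 9|).
Restrict δ ≤ 1. Then |z + 7| < 1 gives |z + 9| = |(z + 7) + 2| ≥ 2 − 1 = 1.
Hence |(-z - 8)/(z + 9) + 1/2| < |z + 7|/(2·1) = (1/2)|z + 7|, which is < ε once |z + 7| < 2ε.
Take δ = min(1, 2ε). Then 0 < |z + 7| < δ forces both bounds, so |(-z - 8)/(z + 9) + 1/2| < ε.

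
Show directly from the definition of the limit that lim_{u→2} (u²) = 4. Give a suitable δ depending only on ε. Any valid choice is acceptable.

Let ε > 0. We seek δ > 0 with 0 < |u − 2| < δ ⇒ |u² − 4| < ε.
Factor: u² − 4 = (u − 2)(u + 2), so |u² − 4| = |u − 2|·|u + 2|.
Impose δ ≤ 2 so that |u| < 4; then |u + 2| ≤ 6.
Hence |u² − 4| ≤ 6|u − 2|, which is < ε once |u − 2| < ε/6.
Take δ = min(2, ε/6). If 0 < |u − 2| < δ then both bounds hold and |u² − 4| ≤ 6|u − 2| < 6·(ε/6) = ε.

δ = min(2, ε/6)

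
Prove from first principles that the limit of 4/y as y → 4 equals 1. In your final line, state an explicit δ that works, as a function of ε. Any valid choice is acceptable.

Let ε > 0. We seek δ > 0 such that 0 < |y − 4| < δ implies |4/y − 1| < ε.
|4/y − 1| = 4·|4 − y|/(4·|y|) = 4|y − 4|/(4|y|).
Require δ ≤ 2 so that |y| > 4 − 2 = 2, hence 4|y| > 8.
Then |4/y − 1| < 4|y − 4|/8, which is < ε when |y − 4| < 2ε.
Take δ = min(2, 2ε). Then 0 < |y − 4| < δ gives both |y − 4| < 2 and |y − 4| < 2ε, so |4/y − 1| < ε.

δ = min(2, 2ε)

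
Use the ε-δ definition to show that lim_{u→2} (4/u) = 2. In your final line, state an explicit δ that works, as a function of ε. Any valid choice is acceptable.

δ = min(1, (1/2)ε)

Let ε > 0 be given. We seek δ > 0 such that 0 < |u − 2| < δ implies |4/u − 2| < ε.
|4/u − 2| = 4·|2 − u|/(2·|u|) = 4|u − 2|/(2|u|).
Restrict δ ≤ 1. Then |u − 2| < 1 gives |u| > 1, so 2|u| > 2.
Then |4/u − 2| < 4|u − 2|/2, which is < ε when |u − 2| < (1/2)ε.
Take δ = min(1, (1/2)ε). Then 0 < |u − 2| < δ gives both |u − 2| < 1 and |u − 2| < (1/2)ε, so |4/u − 2| < ε.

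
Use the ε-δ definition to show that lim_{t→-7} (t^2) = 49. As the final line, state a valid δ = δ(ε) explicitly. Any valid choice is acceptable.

δ = min(1, ε/15)

Fix ε > 0. We seek δ > 0 with 0 < |t + 7| < δ ⇒ |t^2 − 49| < ε.
Factor: t^2 − 49 = (t + 7)(t - 7), so |t^2 − 49| = |t + 7|·|t - 7|.
Impose δ ≤ 1 so that |t| < 8; then |t - 7| ≤ 15.
Hence |t^2 − 49| ≤ 15|t + 7|, which is < ε once |t + 7| < ε/15.
Take δ = min(1, ε/15). If 0 < |t + 7| < δ then both bounds hold and |t^2 − 49| ≤ 15|t + 7| < 15·(ε/15) = ε.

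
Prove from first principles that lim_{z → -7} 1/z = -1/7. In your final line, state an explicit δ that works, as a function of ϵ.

δ = min(7/2, (49/2)ϵ)

Let ϵ > 0 be given. We seek δ > 0 such that 0 < |z + 7| < δ implies |1/z + 1/7| < ϵ.
|1/z + 1/7| = |-7 − z|/(7·|z|) = |z + 7|/(7|z|).
Require δ ≤ 7/2 so that |z| > 7 − 7/2 = 7/2, hence 7|z| > 49/2.
Then |1/z + 1/7| < |z + 7|/(49/2), which is < ϵ when |z + 7| < (49/2)ϵ.
Take δ = min(7/2, (49/2)ϵ). Then 0 < |z + 7| < δ gives both |z + 7| < 7/2 and |z + 7| < (49/2)ϵ, so |1/z + 1/7| < ϵ.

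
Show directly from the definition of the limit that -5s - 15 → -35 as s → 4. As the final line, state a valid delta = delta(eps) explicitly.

delta = eps/5

Suppose eps > 0. We need delta > 0 so that 0 < |s − 4| < delta implies |(-5s - 15) + 35| < eps.
Since (-5s - 15) + 35 = -5(s − 4), we have |(-5s - 15) + 35| = 5|s − 4|.
So 5|s − 4| < eps exactly when |s − 4| < eps/5.
Choosing delta = eps/5 gives |(-5s - 15) + 35| = 5|s − 4| < eps whenever |s − 4| < delta.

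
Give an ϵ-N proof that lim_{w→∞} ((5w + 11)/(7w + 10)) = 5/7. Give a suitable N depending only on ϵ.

N = (27/49)/ϵ

Let ϵ > 0 be given. We seek N > 0 such that w > N implies |(5w + 11)/(7w + 10) − (5/7)| < ϵ.
(5w + 11)/(7w + 10) − (5/7) = (7(5w + 11) − 5(7w + 10)) / (7(7w + 10)) = 27/(7(7w + 10)).
For w > 0 we have 7w + 10 > 7w, so |(5w + 11)/(7w + 10) − (5/7)| = 27/(7(7w + 10)) < 27/(7·7w) = (27/49)/w.
Thus |(5w + 11)/(7w + 10) − (5/7)| < ϵ whenever w > (27/49)/ϵ.
Take N = (27/49)/ϵ. If w > N then |(5w + 11)/(7w + 10) − (5/7)| < (27/49)/w < ϵ.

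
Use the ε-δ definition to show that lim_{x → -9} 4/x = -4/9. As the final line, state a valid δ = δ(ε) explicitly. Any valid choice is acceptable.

δ = min(9/2, (81/8)ε)

Fix ε > 0. We seek δ > 0 such that 0 < |x + 9| < δ implies |4/x + 4/9| < ε.
|4/x + 4/9| = 4·|-9 − x|/(9·|x|) = 4|x + 9|/(9|x|).
Restrict δ ≤ 9/2. Then |x + 9| < 9/2 gives |x| > 9/2, so 9|x| > 81/2.
Then |4/x + 4/9| < 4|x + 9|/(81/2), which is < ε when |x + 9| < (81/8)ε.
Take δ = min(9/2, (81/8)ε). Then 0 < |x + 9| < δ gives both |x + 9| < 9/2 and |x + 9| < (81/8)ε, so |4/x + 4/9| < ε.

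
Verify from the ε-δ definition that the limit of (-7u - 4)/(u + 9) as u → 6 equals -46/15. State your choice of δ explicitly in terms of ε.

δ = min(15/2, (225/118)ε)

Let ε > 0. We want δ > 0 with 0 < |u − 6| < δ ⇒ |(-7u - 4)/(u + 9) + 46/15| < ε.
Combining over a common denominator, (-7u - 4)/(u + 9) + 46/15 = [(-7u - 4)·15 − (-46)·(u + 9)] / [15·(u + 9)] = -59(u − 6) / (15(u + 9)).
So |(-7u - 4)/(u + 9) + 46/15| = 59|u − 6| / (15·|u + 9|).
Restrict δ ≤ 15/2. Then |u − 6| < 15/2 gives |u + 9| = |(u − 6) + 15| ≥ 15 − 15/2 = 15/2.
Hence |(-7u - 4)/(u + 9) + 46/15| < 59|u − 6|/(15·(15/2)) = (118/225)|u − 6|, which is < ε once |u − 6| < (225/118)ε.
Take δ = min(15/2, (225/118)ε). Then 0 < |u − 6| < δ forces both bounds, so |(-7u - 4)/(u + 9) + 46/15| < ε.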